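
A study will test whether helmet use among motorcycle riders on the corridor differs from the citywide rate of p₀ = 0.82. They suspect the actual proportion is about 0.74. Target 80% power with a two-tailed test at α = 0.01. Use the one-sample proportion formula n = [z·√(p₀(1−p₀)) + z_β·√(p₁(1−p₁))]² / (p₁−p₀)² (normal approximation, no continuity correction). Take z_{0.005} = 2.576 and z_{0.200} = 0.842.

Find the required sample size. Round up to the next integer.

n = 289

n = [z_{α/2}·√(p₀q₀) + z_β·√(p₁q₁)]² / (p₁ − p₀)²
  = [2.576·√(0.82·0.18) + 0.842·√(0.74·0.26)]² / (-0.08)²
  = [2.576·0.3842 + 0.842·0.4386]² / 0.0064
  = [1.3590]² / 0.0064
  = 288.57
Round up → n = 289.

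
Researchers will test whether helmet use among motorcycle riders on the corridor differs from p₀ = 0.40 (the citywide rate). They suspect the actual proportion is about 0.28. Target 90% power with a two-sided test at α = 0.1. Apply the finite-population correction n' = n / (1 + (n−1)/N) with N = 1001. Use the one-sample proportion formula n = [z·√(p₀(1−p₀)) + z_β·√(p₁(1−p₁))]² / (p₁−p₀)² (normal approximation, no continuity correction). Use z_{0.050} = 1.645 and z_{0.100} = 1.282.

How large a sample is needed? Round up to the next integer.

n = [z_{α/2}·√(p₀q₀) + z_β·√(p₁q₁)]² / (p₁ − p₀)²
  = [1.645·√(0.40·0.60) + 1.282·√(0.28·0.72)]² / (-0.12)²
  = [1.645·0.4899 + 1.282·0.4490]² / 0.0144
  = [1.3815]² / 0.0144
  = 132.54
Finite-population correction (N = 1001): 132.54 / (1 + (132.54 − 1)/1001) = 117.14.
Round up → n = 118.

n = 118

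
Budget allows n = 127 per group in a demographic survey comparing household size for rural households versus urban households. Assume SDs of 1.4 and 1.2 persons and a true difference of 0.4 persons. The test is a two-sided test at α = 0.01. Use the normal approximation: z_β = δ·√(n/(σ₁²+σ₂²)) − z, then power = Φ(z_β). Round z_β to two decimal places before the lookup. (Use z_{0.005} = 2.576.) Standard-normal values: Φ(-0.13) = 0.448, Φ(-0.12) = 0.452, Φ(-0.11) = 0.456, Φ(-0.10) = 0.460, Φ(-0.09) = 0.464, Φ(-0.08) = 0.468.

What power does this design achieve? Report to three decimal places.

Power ≈ 0.448

z_β = δ·√(n/(σ₁²+σ₂²)) − z_{α/2}
    = 0.4 · √(127/3.4) − 2.576
    = 0.4 · 6.11171 − 2.576
    = 2.4447 − 2.576 = -0.1313 → -0.13
Power = Φ(-0.13) = 0.448.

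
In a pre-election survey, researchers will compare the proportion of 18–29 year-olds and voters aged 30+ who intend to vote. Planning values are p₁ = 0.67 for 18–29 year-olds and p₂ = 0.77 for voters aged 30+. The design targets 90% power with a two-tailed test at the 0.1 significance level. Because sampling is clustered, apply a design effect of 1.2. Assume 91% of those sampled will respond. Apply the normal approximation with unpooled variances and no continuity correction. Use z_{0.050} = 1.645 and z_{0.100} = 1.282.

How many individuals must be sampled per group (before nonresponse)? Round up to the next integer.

n = 450 per group

n = (z_{α/2} + z_β)² · [p₁(1−p₁) + p₂(1−p₂)] / (p₁ − p₂)²
  = (1.645 + 1.282)² · (0.67·0.33 + 0.77·0.23) / (-0.10)²
  = (2.927)² · (0.2211 + 0.1771) / 0.0100
  = 8.5673 · 0.3982 / 0.0100
  = 341.15
Design effect: 1.2 × 341.15 = 409.38.
Adjust for 91% response: 409.38 / 0.91 = 449.87.
Round up → n = 450 per group.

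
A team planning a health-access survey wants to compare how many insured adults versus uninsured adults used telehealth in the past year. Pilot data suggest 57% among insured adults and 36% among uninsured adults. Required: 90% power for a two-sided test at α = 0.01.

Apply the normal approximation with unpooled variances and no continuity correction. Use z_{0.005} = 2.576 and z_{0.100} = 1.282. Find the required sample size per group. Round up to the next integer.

n = (z_{α/2} + z_β)² · [p₁(1−p₁) + p₂(1−p₂)] / (p₁ − p₂)²
  = (2.576 + 1.282)² · (0.57·0.43 + 0.36·0.64) / (0.21)²
  = (3.858)² · (0.2451 + 0.2304) / 0.0441
  = 14.8842 · 0.4755 / 0.0441
  = 160.49
Round up → n = 161 per group.

n = 161 per group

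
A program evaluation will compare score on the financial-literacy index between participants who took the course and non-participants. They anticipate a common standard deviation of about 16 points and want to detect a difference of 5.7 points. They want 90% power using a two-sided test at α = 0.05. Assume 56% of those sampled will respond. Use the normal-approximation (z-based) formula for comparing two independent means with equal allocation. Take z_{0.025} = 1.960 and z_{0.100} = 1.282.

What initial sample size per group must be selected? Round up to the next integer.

n = (z_{α/2} + z_β)² · (σ₁² + σ₂²) / δ²
  = (1.960 + 1.282)² · (2·16² = 512) / 5.7²
  = 10.5106 · 512 / 32.49
  = 165.63
Adjust for 56% response: 165.63 / 0.56 = 295.77.
Round up → n = 296 per group.

n = 296 per group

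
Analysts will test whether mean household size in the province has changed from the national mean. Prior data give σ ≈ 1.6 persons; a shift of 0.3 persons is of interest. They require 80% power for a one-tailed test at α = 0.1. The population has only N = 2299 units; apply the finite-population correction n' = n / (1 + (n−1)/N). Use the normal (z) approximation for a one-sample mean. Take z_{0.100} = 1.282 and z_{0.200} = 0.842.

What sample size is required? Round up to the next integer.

n = (z_α + z_β)² · σ² / δ²
  = (1.282 + 0.842)² · 1.6² / 0.3²
  = 4.5114 · 2.56 / 0.09
  = 128.32
Finite-population correction (N = 2299): 128.32 / (1 + (128.32 − 1)/2299) = 121.59.
Round up → n = 122.

n = 122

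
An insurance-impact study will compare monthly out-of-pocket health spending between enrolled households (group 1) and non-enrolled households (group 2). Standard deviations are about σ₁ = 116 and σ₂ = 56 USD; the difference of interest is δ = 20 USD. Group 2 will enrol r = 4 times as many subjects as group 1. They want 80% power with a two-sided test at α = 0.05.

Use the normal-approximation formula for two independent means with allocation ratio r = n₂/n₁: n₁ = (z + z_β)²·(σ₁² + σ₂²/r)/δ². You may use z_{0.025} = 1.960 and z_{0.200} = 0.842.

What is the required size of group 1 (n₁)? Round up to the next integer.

n₁ = 280

n₁ = (z_{α/2} + z_β)² · (σ₁² + σ₂²/r) / δ²
   = (1.960 + 0.842)² · (116² + 56²/4) / 20²
   = 7.8512 · (13456 + 784) / 400
   = 7.8512 · 14240 / 400
   = 279.50
Round up → n₁ = 280; n₂ = r·n₁ = 4 × 280 = 1120.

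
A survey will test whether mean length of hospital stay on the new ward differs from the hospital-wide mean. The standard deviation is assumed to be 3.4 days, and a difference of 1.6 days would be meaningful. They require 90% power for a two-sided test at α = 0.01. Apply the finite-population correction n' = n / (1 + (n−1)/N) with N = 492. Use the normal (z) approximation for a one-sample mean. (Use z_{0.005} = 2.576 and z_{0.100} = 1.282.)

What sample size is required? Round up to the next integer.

n = 60

n = (z_{α/2} + z_β)² · σ² / δ²
  = (2.576 + 1.282)² · 3.4² / 1.6²
  = 14.8842 · 11.56 / 2.56
  = 67.21
Finite-population correction (N = 492): 67.21 / (1 + (67.21 − 1)/492) = 59.24.
Round up → n = 60.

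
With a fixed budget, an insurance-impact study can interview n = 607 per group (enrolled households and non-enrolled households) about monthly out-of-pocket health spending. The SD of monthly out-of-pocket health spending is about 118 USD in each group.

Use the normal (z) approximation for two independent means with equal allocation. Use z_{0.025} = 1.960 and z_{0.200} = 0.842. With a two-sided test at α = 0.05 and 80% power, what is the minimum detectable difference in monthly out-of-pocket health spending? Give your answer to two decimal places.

Minimum detectable difference ≈ 18.98 USD

δ = (z_{α/2} + z_β) · √((σ₁²+σ₂²)/n)
  = (1.960 + 0.842) · √(27848/607)
  = 2.802 · √45.8781
  = 2.802 · 6.7733
  = 18.9789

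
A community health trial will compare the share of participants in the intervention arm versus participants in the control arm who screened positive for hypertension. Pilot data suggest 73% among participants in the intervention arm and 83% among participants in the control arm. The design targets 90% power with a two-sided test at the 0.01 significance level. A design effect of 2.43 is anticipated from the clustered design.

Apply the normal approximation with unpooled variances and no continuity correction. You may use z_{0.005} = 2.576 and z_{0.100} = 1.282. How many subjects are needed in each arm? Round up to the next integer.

n = (z_{α/2} + z_β)² · [p₁(1−p₁) + p₂(1−p₂)] / (p₁ − p₂)²
  = (2.576 + 1.282)² · (0.73·0.27 + 0.83·0.17) / (-0.10)²
  = (3.858)² · (0.1971 + 0.1411) / 0.0100
  = 14.8842 · 0.3382 / 0.0100
  = 503.38
Design effect: 2.43 × 503.38 = 1223.22.
Round up → n = 1224 per group.

n = 1224 per group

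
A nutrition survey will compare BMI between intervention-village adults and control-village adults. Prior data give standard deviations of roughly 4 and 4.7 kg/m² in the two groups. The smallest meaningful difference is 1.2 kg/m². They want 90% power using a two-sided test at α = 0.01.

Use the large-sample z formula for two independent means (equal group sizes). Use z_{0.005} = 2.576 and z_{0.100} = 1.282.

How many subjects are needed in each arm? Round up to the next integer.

n = (z_{α/2} + z_β)² · (σ₁² + σ₂²) / δ²
  = (2.576 + 1.282)² · (4² + 4.7² = 38.09) / 1.2²
  = 14.8842 · 38.09 / 1.44
  = 393.71
Round up → n = 394 per group.

n = 394 per group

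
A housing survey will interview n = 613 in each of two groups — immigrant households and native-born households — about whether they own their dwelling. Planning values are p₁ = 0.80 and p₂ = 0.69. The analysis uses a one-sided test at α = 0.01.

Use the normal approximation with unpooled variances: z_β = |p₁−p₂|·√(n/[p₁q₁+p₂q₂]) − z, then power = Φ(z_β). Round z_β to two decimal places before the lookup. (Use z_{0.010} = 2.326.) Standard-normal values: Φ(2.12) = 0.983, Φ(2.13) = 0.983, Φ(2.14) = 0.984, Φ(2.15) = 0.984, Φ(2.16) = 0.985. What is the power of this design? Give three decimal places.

Power ≈ 0.983

z_β = |p₁−p₂|·√(n/[p₁q₁+p₂q₂]) − z_α
    = 0.11 · √(613/0.3739) − 2.326
    = 0.11 · 40.4904 − 2.326
    = 4.4539 − 2.326 = 2.1279 → 2.13
Power = Φ(2.13) = 0.983.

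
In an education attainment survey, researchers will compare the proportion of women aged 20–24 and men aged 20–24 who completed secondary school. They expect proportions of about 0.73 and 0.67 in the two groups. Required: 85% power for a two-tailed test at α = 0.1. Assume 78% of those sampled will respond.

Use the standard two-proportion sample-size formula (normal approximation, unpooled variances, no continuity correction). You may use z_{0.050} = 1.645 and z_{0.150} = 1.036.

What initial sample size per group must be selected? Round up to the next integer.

n = (z_{α/2} + z_β)² · [p₁(1−p₁) + p₂(1−p₂)] / (p₁ − p₂)²
  = (1.645 + 1.036)² · (0.73·0.27 + 0.67·0.33) / (0.06)²
  = (2.681)² · (0.1971 + 0.2211) / 0.0036
  = 7.1878 · 0.4182 / 0.0036
  = 834.98
Adjust for 78% response: 834.98 / 0.78 = 1070.48.
Round up → n = 1071 per group.

n = 1071 per group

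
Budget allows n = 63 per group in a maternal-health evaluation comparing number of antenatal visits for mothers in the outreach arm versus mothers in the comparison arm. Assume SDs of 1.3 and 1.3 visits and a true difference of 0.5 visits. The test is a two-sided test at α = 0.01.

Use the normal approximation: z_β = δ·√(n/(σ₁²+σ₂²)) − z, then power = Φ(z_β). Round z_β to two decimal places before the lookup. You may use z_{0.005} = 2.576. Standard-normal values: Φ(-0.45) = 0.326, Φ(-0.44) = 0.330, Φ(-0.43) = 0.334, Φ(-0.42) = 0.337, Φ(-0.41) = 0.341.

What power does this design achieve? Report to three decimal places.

z_β = δ·√(n/(σ₁²+σ₂²)) − z_{α/2}
    = 0.5 · √(63/3.38) − 2.576
    = 0.5 · 4.31730 − 2.576
    = 2.1586 − 2.576 = -0.4174 → -0.42
Power = Φ(-0.42) = 0.337.

Power ≈ 0.337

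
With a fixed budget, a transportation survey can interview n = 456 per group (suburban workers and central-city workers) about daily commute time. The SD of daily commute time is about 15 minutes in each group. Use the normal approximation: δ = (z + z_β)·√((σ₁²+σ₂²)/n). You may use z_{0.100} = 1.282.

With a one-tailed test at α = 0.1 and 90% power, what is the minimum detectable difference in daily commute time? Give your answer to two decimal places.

δ = (z_α + z_β) · √((σ₁²+σ₂²)/n)
  = (1.282 + 1.282) · √(450/456)
  = 2.564 · √0.98684
  = 2.564 · 0.9934
  = 2.5471

Minimum detectable difference ≈ 2.55 minutes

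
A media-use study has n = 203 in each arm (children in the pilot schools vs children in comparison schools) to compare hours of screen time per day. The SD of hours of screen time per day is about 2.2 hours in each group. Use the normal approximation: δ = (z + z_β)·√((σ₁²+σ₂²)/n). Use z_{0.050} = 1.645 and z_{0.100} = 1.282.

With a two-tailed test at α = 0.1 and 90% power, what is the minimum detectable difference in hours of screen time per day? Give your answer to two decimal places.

δ = (z_{α/2} + z_β) · √((σ₁²+σ₂²)/n)
  = (1.645 + 1.282) · √(9.68/203)
  = 2.927 · √0.04768
  = 2.927 · 0.2184
  = 0.6392

Minimum detectable difference ≈ 0.64 hours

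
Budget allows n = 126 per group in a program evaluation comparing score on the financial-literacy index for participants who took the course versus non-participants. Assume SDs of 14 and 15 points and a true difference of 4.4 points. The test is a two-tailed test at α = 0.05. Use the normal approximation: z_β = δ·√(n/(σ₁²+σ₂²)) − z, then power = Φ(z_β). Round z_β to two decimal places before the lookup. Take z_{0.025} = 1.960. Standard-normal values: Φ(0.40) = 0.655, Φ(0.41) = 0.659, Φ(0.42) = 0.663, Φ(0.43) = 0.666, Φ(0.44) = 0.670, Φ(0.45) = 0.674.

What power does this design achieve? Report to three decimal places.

Power ≈ 0.674

z_β = δ·√(n/(σ₁²+σ₂²)) − z_{α/2}
    = 4.4 · √(126/421) − 1.960
    = 4.4 · 0.54707 − 1.960
    = 2.4071 − 1.960 = 0.4471 → 0.45
Power = Φ(0.45) = 0.674.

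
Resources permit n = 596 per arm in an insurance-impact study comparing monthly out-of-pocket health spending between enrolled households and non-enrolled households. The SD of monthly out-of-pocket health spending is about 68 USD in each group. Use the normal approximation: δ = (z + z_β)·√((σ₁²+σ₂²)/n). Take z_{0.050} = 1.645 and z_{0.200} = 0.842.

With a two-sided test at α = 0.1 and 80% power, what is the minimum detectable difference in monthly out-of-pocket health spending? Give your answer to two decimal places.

Minimum detectable difference ≈ 9.80 USD

δ = (z_{α/2} + z_β) · √((σ₁²+σ₂²)/n)
  = (1.645 + 0.842) · √(9248/596)
  = 2.487 · √15.5168
  = 2.487 · 3.9391
  = 9.7966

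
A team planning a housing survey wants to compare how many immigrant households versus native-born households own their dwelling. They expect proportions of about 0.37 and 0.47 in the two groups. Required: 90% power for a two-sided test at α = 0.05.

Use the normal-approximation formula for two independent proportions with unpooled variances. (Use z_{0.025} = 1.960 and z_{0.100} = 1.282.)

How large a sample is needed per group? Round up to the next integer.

n = (z_{α/2} + z_β)² · [p₁(1−p₁) + p₂(1−p₂)] / (p₁ − p₂)²
  = (1.960 + 1.282)² · (0.37·0.63 + 0.47·0.53) / (-0.10)²
  = (3.242)² · (0.2331 + 0.2491) / 0.0100
  = 10.5106 · 0.4822 / 0.0100
  = 506.82
Round up → n = 507 per group.

n = 507 per group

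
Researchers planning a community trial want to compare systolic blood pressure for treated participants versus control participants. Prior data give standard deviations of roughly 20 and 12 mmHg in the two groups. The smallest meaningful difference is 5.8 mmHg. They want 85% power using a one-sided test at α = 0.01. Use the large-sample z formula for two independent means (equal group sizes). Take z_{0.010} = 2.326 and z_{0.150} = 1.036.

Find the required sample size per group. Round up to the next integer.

n = 183 per group

n = (z_α + z_β)² · (σ₁² + σ₂²) / δ²
  = (2.326 + 1.036)² · (20² + 12² = 544) / 5.8²
  = 11.3030 · 544 / 33.64
  = 182.78
Round up → n = 183 per group.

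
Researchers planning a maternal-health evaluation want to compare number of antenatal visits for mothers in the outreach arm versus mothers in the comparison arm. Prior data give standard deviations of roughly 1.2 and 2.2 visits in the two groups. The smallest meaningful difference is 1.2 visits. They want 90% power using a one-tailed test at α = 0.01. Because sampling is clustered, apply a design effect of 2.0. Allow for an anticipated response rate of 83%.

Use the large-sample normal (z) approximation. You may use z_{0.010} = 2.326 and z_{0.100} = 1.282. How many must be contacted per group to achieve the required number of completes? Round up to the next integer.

n = 137 per group

n = (z_α + z_β)² · (σ₁² + σ₂²) / δ²
  = (2.326 + 1.282)² · (1.2² + 2.2² = 6.28) / 1.2²
  = 13.0177 · 6.28 / 1.44
  = 56.77
Design effect: 2.0 × 56.77 = 113.54.
Adjust for 83% response: 113.54 / 0.83 = 136.80.
Round up → n = 137 per group.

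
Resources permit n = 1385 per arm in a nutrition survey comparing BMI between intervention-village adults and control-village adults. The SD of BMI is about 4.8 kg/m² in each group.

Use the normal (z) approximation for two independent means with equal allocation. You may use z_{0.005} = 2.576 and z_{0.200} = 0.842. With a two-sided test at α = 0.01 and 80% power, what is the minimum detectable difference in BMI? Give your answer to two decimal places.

Minimum detectable difference ≈ 0.62 kg/m²

δ = (z_{α/2} + z_β) · √((σ₁²+σ₂²)/n)
  = (2.576 + 0.842) · √(46.08/1385)
  = 3.418 · √0.03327
  = 3.418 · 0.1824
  = 0.6235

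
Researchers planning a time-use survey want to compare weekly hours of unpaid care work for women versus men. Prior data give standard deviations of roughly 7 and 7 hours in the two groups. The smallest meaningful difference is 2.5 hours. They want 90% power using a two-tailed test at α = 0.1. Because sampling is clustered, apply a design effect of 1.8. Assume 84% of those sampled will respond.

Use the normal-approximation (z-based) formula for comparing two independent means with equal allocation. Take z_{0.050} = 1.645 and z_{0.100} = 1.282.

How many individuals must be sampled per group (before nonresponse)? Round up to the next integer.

n = 288 per group

n = (z_{α/2} + z_β)² · (σ₁² + σ₂²) / δ²
  = (1.645 + 1.282)² · (7² + 7² = 98) / 2.5²
  = 8.5673 · 98 / 6.25
  = 134.34
Design effect: 1.8 × 134.34 = 241.80.
Adjust for 84% response: 241.80 / 0.84 = 287.86.
Round up → n = 288 per group.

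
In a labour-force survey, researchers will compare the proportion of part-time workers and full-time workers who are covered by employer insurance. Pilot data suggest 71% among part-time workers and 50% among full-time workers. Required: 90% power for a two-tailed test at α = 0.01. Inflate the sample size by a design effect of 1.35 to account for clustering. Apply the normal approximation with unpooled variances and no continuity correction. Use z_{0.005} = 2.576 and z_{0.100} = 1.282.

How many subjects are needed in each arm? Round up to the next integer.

n = 208 per group

n = (z_{α/2} + z_β)² · [p₁(1−p₁) + p₂(1−p₂)] / (p₁ − p₂)²
  = (2.576 + 1.282)² · (0.71·0.29 + 0.50·0.50) / (0.21)²
  = (3.858)² · (0.2059 + 0.2500) / 0.0441
  = 14.8842 · 0.4559 / 0.0441
  = 153.87
Design effect: 1.35 × 153.87 = 207.73.
Round up → n = 208 per group.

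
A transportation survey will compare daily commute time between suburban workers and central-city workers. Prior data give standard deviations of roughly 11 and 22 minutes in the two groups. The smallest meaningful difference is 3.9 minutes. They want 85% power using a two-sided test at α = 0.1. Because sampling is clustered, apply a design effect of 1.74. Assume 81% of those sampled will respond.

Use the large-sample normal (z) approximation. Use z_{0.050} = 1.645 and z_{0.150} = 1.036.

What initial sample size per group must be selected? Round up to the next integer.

n = 615 per group

n = (z_{α/2} + z_β)² · (σ₁² + σ₂²) / δ²
  = (1.645 + 1.036)² · (11² + 22² = 605) / 3.9²
  = 7.1878 · 605 / 15.21
  = 285.90
Design effect: 1.74 × 285.90 = 497.47.
Adjust for 81% response: 497.47 / 0.81 = 614.16.
Round up → n = 615 per group.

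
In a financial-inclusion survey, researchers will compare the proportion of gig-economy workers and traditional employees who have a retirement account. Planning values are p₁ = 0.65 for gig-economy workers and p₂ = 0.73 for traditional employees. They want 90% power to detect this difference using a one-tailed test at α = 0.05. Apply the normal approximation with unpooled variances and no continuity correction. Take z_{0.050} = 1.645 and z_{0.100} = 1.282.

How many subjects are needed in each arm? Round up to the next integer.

n = (z_α + z_β)² · [p₁(1−p₁) + p₂(1−p₂)] / (p₁ − p₂)²
  = (1.645 + 1.282)² · (0.65·0.35 + 0.73·0.27) / (-0.08)²
  = (2.927)² · (0.2275 + 0.1971) / 0.0064
  = 8.5673 · 0.4246 / 0.0064
  = 568.39
Round up → n = 569 per group.

n = 569 per group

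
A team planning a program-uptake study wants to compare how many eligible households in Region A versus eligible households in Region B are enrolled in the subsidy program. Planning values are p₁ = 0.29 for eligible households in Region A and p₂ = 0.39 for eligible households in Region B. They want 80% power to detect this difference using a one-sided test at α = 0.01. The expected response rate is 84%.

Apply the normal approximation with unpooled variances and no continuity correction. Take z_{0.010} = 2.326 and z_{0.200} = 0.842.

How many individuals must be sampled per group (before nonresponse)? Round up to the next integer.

n = (z_α + z_β)² · [p₁(1−p₁) + p₂(1−p₂)] / (p₁ − p₂)²
  = (2.326 + 0.842)² · (0.29·0.71 + 0.39·0.61) / (-0.10)²
  = (3.168)² · (0.2059 + 0.2379) / 0.0100
  = 10.0362 · 0.4438 / 0.0100
  = 445.41
Adjust for 84% response: 445.41 / 0.84 = 530.25.
Round up → n = 531 per group.

n = 531 per group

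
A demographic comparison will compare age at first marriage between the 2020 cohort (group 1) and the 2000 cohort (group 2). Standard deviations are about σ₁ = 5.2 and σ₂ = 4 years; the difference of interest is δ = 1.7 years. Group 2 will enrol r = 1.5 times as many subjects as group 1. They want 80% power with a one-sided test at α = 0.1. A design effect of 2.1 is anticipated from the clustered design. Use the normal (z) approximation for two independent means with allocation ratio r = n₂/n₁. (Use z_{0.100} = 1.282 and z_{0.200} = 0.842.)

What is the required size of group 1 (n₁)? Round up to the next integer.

n₁ = (z_α + z_β)² · (σ₁² + σ₂²/r) / δ²
   = (1.282 + 0.842)² · (5.2² + 4²/1.5) / 1.7²
   = 4.5114 · (27.04 + 10.6667) / 2.89
   = 4.5114 · 37.7067 / 2.89
   = 58.86
Design effect: 2.1 × 58.86 = 123.61.
Round up → n₁ = 124; n₂ = r·n₁ = 1.5 × 124 = 186.

n₁ = 124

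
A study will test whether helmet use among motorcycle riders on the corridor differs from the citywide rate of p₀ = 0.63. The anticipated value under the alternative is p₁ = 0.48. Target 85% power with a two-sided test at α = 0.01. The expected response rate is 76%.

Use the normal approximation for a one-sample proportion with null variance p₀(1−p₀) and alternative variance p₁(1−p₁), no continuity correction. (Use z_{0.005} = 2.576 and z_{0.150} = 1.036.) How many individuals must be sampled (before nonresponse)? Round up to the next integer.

n = 182

n = [z_{α/2}·√(p₀q₀) + z_β·√(p₁q₁)]² / (p₁ − p₀)²
  = [2.576·√(0.63·0.37) + 1.036·√(0.48·0.52)]² / (-0.15)²
  = [2.576·0.4828 + 1.036·0.4996]² / 0.0225
  = [1.7613]² / 0.0225
  = 137.87
Adjust for 76% response: 137.87 / 0.76 = 181.41.
Round up → n = 182.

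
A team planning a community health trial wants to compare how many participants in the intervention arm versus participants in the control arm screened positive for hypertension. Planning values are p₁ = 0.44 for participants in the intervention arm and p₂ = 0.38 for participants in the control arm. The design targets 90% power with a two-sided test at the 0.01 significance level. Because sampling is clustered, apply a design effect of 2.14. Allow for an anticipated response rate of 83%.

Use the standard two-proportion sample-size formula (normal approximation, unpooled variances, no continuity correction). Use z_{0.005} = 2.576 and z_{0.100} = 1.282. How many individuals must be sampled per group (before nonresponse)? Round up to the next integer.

n = (z_{α/2} + z_β)² · [p₁(1−p₁) + p₂(1−p₂)] / (p₁ − p₂)²
  = (2.576 + 1.282)² · (0.44·0.56 + 0.38·0.62) / (0.06)²
  = (3.858)² · (0.2464 + 0.2356) / 0.0036
  = 14.8842 · 0.4820 / 0.0036
  = 1992.82
Design effect: 2.14 × 1992.82 = 4264.64.
Adjust for 83% response: 4264.64 / 0.83 = 5138.12.
Round up → n = 5139 per group.

n = 5139 per group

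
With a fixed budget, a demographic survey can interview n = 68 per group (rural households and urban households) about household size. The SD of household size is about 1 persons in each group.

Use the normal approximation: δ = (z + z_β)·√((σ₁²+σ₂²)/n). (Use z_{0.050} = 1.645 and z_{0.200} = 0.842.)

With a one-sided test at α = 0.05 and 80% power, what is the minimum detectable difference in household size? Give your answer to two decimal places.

Minimum detectable difference ≈ 0.43 persons

δ = (z_α + z_β) · √((σ₁²+σ₂²)/n)
  = (1.645 + 0.842) · √(2/68)
  = 2.487 · √0.02941
  = 2.487 · 0.1715
  = 0.4265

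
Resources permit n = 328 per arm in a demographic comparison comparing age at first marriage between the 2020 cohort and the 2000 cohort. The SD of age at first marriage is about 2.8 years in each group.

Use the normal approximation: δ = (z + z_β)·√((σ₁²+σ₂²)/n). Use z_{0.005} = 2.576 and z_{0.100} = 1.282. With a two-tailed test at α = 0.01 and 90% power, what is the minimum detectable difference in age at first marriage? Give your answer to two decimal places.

δ = (z_{α/2} + z_β) · √((σ₁²+σ₂²)/n)
  = (2.576 + 1.282) · √(15.68/328)
  = 3.858 · √0.0478
  = 3.858 · 0.2186
  = 0.8435

Minimum detectable difference ≈ 0.84 years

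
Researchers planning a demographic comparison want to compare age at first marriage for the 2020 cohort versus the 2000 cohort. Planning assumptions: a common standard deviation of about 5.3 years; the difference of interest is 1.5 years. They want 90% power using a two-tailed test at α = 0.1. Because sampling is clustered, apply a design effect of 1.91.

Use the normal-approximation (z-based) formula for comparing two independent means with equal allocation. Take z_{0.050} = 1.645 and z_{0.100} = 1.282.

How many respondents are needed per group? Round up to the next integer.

n = (z_{α/2} + z_β)² · (σ₁² + σ₂²) / δ²
  = (1.645 + 1.282)² · (2·5.3² = 56.18) / 1.5²
  = 8.5673 · 56.18 / 2.25
  = 213.92
Design effect: 1.91 × 213.92 = 408.58.
Round up → n = 409 per group.

n = 409 per group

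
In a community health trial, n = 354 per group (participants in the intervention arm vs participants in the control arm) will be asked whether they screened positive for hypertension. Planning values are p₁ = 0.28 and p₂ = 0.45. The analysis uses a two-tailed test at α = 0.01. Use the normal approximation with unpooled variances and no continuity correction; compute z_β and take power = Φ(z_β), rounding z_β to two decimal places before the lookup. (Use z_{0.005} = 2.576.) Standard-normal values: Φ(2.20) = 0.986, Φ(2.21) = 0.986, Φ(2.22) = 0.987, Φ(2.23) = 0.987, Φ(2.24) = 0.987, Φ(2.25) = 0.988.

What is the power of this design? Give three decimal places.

Power ≈ 0.986

z_β = |p₁−p₂|·√(n/[p₁q₁+p₂q₂]) − z_{α/2}
    = 0.17 · √(354/0.4491) − 2.576
    = 0.17 · 28.0757 − 2.576
    = 4.7729 − 2.576 = 2.1969 → 2.20
Power = Φ(2.20) = 0.986.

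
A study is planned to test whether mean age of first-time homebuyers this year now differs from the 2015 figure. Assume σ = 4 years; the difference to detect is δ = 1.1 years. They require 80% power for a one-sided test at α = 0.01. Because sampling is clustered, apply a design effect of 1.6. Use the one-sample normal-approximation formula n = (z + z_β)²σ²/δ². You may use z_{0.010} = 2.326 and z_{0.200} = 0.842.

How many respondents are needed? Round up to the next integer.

n = (z_α + z_β)² · σ² / δ²
  = (2.326 + 0.842)² · 4² / 1.1²
  = 10.0362 · 16 / 1.21
  = 132.71
Design effect: 1.6 × 132.71 = 212.34.
Round up → n = 213.

n = 213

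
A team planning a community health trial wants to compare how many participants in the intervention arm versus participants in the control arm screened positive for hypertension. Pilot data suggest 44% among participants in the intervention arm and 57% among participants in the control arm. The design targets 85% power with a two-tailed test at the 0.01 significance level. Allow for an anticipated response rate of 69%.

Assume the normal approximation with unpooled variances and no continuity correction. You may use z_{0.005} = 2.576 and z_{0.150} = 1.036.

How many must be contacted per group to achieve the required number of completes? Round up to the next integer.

n = 550 per group

n = (z_{α/2} + z_β)² · [p₁(1−p₁) + p₂(1−p₂)] / (p₁ − p₂)²
  = (2.576 + 1.036)² · (0.44·0.56 + 0.57·0.43) / (-0.13)²
  = (3.612)² · (0.2464 + 0.2451) / 0.0169
  = 13.0465 · 0.4915 / 0.0169
  = 379.43
Adjust for 69% response: 379.43 / 0.69 = 549.90.
Round up → n = 550 per group.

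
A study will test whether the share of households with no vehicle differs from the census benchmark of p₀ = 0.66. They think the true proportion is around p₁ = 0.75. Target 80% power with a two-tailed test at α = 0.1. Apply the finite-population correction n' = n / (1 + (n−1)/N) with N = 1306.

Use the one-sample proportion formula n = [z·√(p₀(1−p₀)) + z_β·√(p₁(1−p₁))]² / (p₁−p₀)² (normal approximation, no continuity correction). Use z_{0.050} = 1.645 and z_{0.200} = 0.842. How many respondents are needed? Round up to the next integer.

n = 144

n = [z_{α/2}·√(p₀q₀) + z_β·√(p₁q₁)]² / (p₁ − p₀)²
  = [1.645·√(0.66·0.34) + 0.842·√(0.75·0.25)]² / (0.09)²
  = [1.645·0.4737 + 0.842·0.4330]² / 0.0081
  = [1.1438]² / 0.0081
  = 161.53
Finite-population correction (N = 1306): 161.53 / (1 + (161.53 − 1)/1306) = 143.85.
Round up → n = 144.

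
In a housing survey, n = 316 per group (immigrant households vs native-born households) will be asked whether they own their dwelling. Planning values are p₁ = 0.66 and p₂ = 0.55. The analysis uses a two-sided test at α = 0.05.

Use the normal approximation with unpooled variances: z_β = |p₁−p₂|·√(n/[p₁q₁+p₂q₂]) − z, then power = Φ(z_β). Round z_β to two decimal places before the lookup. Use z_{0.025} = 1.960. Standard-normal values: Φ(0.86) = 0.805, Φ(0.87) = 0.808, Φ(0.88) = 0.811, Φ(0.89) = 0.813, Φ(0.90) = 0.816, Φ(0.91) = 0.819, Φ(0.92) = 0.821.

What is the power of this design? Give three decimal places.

Power ≈ 0.813

z_β = |p₁−p₂|·√(n/[p₁q₁+p₂q₂]) − z_{α/2}
    = 0.11 · √(316/0.4719) − 1.960
    = 0.11 · 25.8773 − 1.960
    = 2.8465 − 1.960 = 0.8865 → 0.89
Power = Φ(0.89) = 0.813.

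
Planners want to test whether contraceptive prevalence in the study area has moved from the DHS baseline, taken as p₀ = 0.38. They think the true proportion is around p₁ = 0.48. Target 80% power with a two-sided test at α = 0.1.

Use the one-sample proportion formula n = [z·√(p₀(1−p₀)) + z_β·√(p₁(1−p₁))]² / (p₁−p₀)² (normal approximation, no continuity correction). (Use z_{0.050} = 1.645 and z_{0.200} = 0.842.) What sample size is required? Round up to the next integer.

n = 149

n = [z_{α/2}·√(p₀q₀) + z_β·√(p₁q₁)]² / (p₁ − p₀)²
  = [1.645·√(0.38·0.62) + 0.842·√(0.48·0.52)]² / (0.10)²
  = [1.645·0.4854 + 0.842·0.4996]² / 0.0100
  = [1.2191]² / 0.0100
  = 148.63
Round up → n = 149.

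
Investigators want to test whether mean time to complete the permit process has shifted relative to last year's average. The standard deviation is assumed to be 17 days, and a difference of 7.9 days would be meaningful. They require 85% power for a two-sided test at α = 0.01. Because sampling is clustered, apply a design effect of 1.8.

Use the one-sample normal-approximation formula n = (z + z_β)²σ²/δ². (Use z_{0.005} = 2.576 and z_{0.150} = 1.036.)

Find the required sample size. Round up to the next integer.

n = (z_{α/2} + z_β)² · σ² / δ²
  = (2.576 + 1.036)² · 17² / 7.9²
  = 13.0465 · 289 / 62.41
  = 60.41
Design effect: 1.8 × 60.41 = 108.75.
Round up → n = 109.

n = 109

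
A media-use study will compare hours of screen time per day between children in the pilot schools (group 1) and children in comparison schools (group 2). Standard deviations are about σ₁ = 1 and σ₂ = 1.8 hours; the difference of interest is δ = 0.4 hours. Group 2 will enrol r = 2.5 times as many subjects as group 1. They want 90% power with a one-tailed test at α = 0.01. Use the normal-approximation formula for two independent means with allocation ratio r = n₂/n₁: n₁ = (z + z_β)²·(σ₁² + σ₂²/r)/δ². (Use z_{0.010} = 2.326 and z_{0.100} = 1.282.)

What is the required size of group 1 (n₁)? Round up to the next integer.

n₁ = (z_α + z_β)² · (σ₁² + σ₂²/r) / δ²
   = (2.326 + 1.282)² · (1² + 1.8²/2.5) / 0.4²
   = 13.0177 · (1 + 1.296) / 0.16
   = 13.0177 · 2.296 / 0.16
   = 186.80
Round up → n₁ = 187; n₂ = r·n₁ = 2.5 × 187 = 468.

n₁ = 187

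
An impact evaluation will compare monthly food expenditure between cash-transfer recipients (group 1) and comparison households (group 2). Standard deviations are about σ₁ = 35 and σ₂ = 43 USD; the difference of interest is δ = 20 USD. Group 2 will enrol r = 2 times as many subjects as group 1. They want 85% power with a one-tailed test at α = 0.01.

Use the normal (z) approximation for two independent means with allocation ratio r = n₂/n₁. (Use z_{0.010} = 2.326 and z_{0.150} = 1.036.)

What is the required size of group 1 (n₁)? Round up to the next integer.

n₁ = (z_α + z_β)² · (σ₁² + σ₂²/r) / δ²
   = (2.326 + 1.036)² · (35² + 43²/2) / 20²
   = 11.3030 · (1225 + 924.5) / 400
   = 11.3030 · 2149.5 / 400
   = 60.74
Round up → n₁ = 61; n₂ = r·n₁ = 2 × 61 = 122.

n₁ = 61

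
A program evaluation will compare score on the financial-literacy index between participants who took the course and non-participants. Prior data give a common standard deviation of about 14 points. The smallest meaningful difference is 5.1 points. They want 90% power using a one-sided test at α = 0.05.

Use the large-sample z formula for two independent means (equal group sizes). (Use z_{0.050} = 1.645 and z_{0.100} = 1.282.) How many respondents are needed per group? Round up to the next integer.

n = 130 per group

n = (z_α + z_β)² · (σ₁² + σ₂²) / δ²
  = (1.645 + 1.282)² · (2·14² = 392) / 5.1²
  = 8.5673 · 392 / 26.01
  = 129.12
Round up → n = 130 per group.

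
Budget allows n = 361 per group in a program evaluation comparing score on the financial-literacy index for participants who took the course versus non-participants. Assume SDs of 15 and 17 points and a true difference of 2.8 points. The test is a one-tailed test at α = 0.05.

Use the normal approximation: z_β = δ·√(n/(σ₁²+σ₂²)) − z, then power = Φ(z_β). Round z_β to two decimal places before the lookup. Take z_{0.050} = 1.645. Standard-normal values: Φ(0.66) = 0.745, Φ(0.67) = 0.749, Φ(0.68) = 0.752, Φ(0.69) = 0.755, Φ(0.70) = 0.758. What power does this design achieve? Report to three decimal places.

z_β = δ·√(n/(σ₁²+σ₂²)) − z_α
    = 2.8 · √(361/514) − 1.645
    = 2.8 · 0.83805 − 1.645
    = 2.3466 − 1.645 = 0.7016 → 0.70
Power = Φ(0.70) = 0.758.

Power ≈ 0.758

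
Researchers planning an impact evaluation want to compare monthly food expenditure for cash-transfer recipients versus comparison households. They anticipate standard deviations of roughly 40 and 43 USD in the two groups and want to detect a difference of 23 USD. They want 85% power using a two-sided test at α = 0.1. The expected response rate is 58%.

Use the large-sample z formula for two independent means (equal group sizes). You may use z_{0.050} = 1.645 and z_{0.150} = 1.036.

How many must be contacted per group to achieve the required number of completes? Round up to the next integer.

n = (z_{α/2} + z_β)² · (σ₁² + σ₂²) / δ²
  = (1.645 + 1.036)² · (40² + 43² = 3449) / 23²
  = 7.1878 · 3449 / 529
  = 46.86
Adjust for 58% response: 46.86 / 0.58 = 80.80.
Round up → n = 81 per group.

n = 81 per group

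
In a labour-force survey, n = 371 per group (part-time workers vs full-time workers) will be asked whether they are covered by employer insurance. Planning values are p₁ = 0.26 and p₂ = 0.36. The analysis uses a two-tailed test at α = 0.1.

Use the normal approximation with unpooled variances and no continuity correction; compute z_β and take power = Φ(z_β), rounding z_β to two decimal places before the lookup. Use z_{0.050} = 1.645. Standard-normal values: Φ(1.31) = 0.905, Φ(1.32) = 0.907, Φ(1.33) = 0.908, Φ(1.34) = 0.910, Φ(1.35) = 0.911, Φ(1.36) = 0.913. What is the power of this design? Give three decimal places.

z_β = |p₁−p₂|·√(n/[p₁q₁+p₂q₂]) − z_{α/2}
    = 0.10 · √(371/0.4228) − 1.645
    = 0.10 · 29.6223 − 1.645
    = 2.9622 − 1.645 = 1.3172 → 1.32
Power = Φ(1.32) = 0.907.

Power ≈ 0.907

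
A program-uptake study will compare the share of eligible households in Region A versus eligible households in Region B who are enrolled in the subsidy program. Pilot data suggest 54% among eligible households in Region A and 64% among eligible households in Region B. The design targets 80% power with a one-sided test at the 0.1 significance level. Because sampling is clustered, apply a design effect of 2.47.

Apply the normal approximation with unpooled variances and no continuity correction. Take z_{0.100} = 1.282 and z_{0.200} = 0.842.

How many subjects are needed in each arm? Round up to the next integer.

n = 534 per group

n = (z_α + z_β)² · [p₁(1−p₁) + p₂(1−p₂)] / (p₁ − p₂)²
  = (1.282 + 0.842)² · (0.54·0.46 + 0.64·0.36) / (-0.10)²
  = (2.124)² · (0.2484 + 0.2304) / 0.0100
  = 4.5114 · 0.4788 / 0.0100
  = 216.00
Design effect: 2.47 × 216.00 = 533.53.
Round up → n = 534 per group.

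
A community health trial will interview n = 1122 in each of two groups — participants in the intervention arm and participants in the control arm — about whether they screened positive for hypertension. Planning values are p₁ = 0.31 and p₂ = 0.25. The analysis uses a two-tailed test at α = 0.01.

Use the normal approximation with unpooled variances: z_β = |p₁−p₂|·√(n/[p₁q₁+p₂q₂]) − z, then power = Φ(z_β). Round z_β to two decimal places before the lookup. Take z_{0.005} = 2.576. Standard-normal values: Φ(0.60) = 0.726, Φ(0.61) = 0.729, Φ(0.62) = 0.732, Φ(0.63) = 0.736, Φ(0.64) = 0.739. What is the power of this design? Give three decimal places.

Power ≈ 0.726

z_β = |p₁−p₂|·√(n/[p₁q₁+p₂q₂]) − z_{α/2}
    = 0.06 · √(1122/0.4014) − 2.576
    = 0.06 · 52.8698 − 2.576
    = 3.1722 − 2.576 = 0.5962 → 0.60
Power = Φ(0.60) = 0.726.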